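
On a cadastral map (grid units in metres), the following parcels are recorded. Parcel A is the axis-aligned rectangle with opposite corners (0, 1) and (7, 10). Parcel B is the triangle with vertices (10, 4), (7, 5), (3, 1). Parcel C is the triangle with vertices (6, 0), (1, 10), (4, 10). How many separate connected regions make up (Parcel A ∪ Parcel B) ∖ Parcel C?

(Parcel A ∪ Parcel B) ∖ Parcel C splits into 2 disjoint pieces (area 22.3286, area 29.25).

2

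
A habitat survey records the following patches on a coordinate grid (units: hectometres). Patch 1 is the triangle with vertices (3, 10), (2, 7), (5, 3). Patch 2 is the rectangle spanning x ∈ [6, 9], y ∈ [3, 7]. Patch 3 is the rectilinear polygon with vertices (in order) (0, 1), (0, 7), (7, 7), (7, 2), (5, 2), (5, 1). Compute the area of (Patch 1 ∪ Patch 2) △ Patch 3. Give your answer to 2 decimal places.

|Patch 1 ∪ Patch 2| = 18.5.
|(Patch 1 ∪ Patch 2) ∩ Patch 3| = 7.7143.
|(Patch 1 ∪ Patch 2) △ Patch 3| = 18.5 + 40 − 15.4286 = 43.07.

43.07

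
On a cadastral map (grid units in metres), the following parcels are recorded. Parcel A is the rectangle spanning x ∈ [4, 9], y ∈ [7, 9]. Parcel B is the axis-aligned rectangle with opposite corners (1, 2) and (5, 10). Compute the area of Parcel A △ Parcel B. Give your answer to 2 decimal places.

|Parcel A∩Parcel B|: x∈[4,5], y∈[7,9] → 1·2 = 2.
|Parcel A △ Parcel B| = |Parcel A| + |Parcel B| − 2·|Parcel A∩Parcel B| = 10 + 32 − 4 = 38.00.

38.00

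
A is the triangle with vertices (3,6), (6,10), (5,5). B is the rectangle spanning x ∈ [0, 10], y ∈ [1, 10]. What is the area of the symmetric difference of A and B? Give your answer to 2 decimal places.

84.50

|A| = 5.5, |B| = 90, |A∩B| = 5.5.
|A △ B| = |A| + |B| − 2·|A∩B| = 5.5 + 90 − 11 = 84.50.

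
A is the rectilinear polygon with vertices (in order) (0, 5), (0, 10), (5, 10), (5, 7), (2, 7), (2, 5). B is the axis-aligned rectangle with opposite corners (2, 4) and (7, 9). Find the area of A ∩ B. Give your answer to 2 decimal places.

6.00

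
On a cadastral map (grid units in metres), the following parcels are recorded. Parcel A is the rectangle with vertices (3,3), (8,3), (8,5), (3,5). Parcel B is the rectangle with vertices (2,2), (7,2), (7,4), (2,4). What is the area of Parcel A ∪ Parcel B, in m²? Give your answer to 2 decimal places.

16.00

By inclusion–exclusion:
Individual areas: |Parcel A| = 10, |Parcel B| = 10.
|Parcel A∩Parcel B|: x∈[3,7], y∈[3,4] → 4·1 = 4.
|Parcel A ∪ Parcel B| = 20 − 4 = 16.00.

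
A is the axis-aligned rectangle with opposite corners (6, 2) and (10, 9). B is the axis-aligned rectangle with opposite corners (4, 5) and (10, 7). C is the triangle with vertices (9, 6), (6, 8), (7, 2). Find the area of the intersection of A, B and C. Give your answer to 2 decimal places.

The intersection is the polygon with vertices (6.5,5), (6.167,7), (7.5,7), (9,6), (8.5,5).
By the shoelace formula its area is 4.33.

4.33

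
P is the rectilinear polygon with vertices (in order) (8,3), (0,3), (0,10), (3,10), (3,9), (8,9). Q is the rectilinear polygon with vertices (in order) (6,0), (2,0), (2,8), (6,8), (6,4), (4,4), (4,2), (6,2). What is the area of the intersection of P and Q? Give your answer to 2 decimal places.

18.00

The intersection is the polygon with vertices (2,3), (2,8), (6,8), (6,4), (4,4), (4,3).
By the shoelace formula its area is 18.00.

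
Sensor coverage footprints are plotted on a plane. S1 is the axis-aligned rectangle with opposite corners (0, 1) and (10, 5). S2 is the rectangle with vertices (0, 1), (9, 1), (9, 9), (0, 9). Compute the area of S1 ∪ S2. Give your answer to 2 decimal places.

By inclusion–exclusion:
Individual areas: |S1| = 40, |S2| = 72.
|S1∩S2|: x∈[0,9], y∈[1,5] → 9·4 = 36.
|S1 ∪ S2| = 112 − 36 = 76.00.

76.00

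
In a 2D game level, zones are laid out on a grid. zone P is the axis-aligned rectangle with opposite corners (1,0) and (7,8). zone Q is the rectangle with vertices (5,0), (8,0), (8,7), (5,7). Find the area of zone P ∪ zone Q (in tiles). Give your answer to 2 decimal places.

55.00

By inclusion–exclusion:
Individual areas: |zone P| = 48, |zone Q| = 21.
|zone P∩zone Q|: x∈[5,7], y∈[0,7] → 2·7 = 14.
|zone P ∪ zone Q| = 69 − 14 = 55.00.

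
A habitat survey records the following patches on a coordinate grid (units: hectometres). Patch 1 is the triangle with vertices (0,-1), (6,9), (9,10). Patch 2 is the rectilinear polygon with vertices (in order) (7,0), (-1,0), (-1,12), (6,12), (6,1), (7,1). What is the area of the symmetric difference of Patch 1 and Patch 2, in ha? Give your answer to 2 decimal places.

81.22

|Patch 1| = 12, |Patch 2| = 85, |Patch 1∩Patch 2| = 7.8909.
|Patch 1 △ Patch 2| = |Patch 1| + |Patch 2| − 2·|Patch 1∩Patch 2| = 12 + 85 − 15.7818 = 81.22.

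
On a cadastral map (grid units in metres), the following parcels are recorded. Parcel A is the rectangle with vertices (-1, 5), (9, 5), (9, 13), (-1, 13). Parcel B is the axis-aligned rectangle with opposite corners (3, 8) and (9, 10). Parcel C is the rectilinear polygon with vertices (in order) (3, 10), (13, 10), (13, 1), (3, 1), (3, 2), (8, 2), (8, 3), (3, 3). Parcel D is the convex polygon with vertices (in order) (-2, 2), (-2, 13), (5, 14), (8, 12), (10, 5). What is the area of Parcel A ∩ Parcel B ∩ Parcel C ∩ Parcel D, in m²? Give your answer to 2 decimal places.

The intersection is the polygon with vertices (3,10), (8.571,10), (9,8.5), (9,8), (3,8).
By the shoelace formula its area is 11.68.

11.68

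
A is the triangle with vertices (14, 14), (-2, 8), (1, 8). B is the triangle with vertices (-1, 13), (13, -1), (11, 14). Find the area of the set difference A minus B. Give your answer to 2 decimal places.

3.84

|A| = 9, |A∩B| = 5.1626.
|A ∖ B| = |A| − |A∩B| = 9 − 5.1626 = 3.84.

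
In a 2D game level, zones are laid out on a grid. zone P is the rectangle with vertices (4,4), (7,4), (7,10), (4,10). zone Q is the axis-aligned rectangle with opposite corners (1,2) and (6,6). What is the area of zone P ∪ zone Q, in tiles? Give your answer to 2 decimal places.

By inclusion–exclusion:
Individual areas: |zone P| = 18, |zone Q| = 20.
|zone P∩zone Q|: x∈[4,6], y∈[4,6] → 2·2 = 4.
|zone P ∪ zone Q| = 38 − 4 = 34.00.

34.00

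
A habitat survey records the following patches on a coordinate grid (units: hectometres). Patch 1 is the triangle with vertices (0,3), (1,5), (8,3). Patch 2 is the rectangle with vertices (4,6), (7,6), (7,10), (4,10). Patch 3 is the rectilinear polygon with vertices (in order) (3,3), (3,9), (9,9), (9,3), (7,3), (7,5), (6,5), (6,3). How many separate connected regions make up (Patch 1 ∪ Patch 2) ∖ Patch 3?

(Patch 1 ∪ Patch 2) ∖ Patch 3 splits into 3 disjoint pieces (area 4.4286, area 0.4286, area 3).

3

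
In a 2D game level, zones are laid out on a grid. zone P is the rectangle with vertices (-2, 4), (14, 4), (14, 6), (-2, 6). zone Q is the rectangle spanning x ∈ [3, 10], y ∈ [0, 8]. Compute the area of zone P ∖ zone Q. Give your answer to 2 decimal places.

|zone P∩zone Q|: x∈[3,10], y∈[4,6] → 7·2 = 14.
|zone P| = 32.
|zone P ∖ zone Q| = |zone P| − |zone P∩zone Q| = 32 − 14 = 18.00.

18.00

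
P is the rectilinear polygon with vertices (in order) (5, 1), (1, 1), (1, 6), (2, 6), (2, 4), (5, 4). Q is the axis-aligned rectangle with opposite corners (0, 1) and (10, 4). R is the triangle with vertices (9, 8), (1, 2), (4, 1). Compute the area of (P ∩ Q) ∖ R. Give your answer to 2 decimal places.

4.87

|P ∩ Q| = 12.
|(P ∩ Q) ∩ R| = 7.1333.
|(P ∩ Q) ∖ R| = 12 − 7.1333 = 4.87.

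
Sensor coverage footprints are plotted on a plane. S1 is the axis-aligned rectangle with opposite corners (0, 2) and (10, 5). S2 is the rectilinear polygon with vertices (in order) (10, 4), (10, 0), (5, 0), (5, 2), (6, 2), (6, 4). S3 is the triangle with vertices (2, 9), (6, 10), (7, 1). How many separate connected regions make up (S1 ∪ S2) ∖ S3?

1

(S1 ∪ S2) ∖ S3 is a single connected region.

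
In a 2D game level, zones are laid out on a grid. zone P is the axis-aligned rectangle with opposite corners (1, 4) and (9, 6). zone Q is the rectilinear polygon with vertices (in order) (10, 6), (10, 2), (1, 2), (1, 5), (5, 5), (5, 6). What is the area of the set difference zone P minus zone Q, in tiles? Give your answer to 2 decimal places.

4.00

|zone P| = 16, |zone P∩zone Q| = 12.
|zone P ∖ zone Q| = |zone P| − |zone P∩zone Q| = 16 − 12 = 4.00.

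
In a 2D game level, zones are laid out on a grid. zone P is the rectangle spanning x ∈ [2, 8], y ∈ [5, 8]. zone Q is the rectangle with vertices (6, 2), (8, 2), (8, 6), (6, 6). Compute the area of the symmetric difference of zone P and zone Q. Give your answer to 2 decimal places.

|zone P∩zone Q|: x∈[6,8], y∈[5,6] → 2·1 = 2.
|zone P △ zone Q| = |zone P| + |zone Q| − 2·|zone P∩zone Q| = 18 + 8 − 4 = 22.00.

22.00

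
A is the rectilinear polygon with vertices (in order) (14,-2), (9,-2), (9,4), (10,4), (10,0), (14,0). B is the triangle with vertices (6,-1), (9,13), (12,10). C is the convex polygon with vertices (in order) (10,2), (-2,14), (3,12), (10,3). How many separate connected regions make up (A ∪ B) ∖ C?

4

(A ∪ B) ∖ C splits into 4 disjoint pieces (area 12.5, area 0.3889, area 19.1215, area 4.3235).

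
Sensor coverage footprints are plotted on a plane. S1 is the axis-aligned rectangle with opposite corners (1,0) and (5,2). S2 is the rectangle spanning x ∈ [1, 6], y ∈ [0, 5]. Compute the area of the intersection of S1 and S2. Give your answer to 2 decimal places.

8.00

|S1∩S2|: x∈[1,5], y∈[0,2] → 4·2 = 8.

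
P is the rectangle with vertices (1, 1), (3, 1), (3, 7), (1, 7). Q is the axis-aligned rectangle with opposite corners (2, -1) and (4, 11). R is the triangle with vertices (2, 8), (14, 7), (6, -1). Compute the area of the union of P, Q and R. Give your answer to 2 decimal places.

77.67

By inclusion–exclusion:
Individual areas: |P| = 12, |Q| = 24, |R| = 52.
|P∩Q|: x∈[2,3], y∈[1,7] → 1·6 = 6.
|P∩R| = 0.3472.
|Q∩R| = 4.3333.
|P∩Q∩R| = 0.3472.
|P ∪ Q ∪ R| = 88 − 10.6806 + 0.3472 = 77.67.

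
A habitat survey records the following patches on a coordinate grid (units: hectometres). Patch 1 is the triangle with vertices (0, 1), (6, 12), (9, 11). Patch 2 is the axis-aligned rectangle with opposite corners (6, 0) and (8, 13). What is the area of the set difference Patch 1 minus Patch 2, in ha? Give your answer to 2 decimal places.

|Patch 1| = 19.5, |Patch 1∩Patch 2| = 5.7778.
|Patch 1 ∖ Patch 2| = |Patch 1| − |Patch 1∩Patch 2| = 19.5 − 5.7778 = 13.72.

13.72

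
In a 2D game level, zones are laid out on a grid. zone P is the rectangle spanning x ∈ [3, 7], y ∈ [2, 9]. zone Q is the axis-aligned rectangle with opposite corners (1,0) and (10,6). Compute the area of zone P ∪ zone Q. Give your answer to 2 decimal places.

By inclusion–exclusion:
Individual areas: |zone P| = 28, |zone Q| = 54.
|zone P∩zone Q|: x∈[3,7], y∈[2,6] → 4·4 = 16.
|zone P ∪ zone Q| = 82 − 16 = 66.00.

66.00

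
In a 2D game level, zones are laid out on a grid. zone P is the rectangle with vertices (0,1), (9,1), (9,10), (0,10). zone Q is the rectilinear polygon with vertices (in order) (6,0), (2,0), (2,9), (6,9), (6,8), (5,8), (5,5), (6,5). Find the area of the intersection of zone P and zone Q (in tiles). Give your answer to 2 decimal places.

29.00

The intersection is the polygon with vertices (2,1), (2,9), (6,9), (6,8), (5,8), (5,5), (6,5), (6,1).
By the shoelace formula its area is 29.00.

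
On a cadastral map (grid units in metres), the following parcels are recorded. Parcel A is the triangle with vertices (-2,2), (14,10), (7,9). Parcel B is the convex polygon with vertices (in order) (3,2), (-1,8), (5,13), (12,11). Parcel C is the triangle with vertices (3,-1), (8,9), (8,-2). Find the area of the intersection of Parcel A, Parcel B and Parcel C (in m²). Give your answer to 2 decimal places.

The intersection is the polygon with vertices (6.667,6.333), (8,9), (8,7).
By the shoelace formula its area is 1.33.

1.33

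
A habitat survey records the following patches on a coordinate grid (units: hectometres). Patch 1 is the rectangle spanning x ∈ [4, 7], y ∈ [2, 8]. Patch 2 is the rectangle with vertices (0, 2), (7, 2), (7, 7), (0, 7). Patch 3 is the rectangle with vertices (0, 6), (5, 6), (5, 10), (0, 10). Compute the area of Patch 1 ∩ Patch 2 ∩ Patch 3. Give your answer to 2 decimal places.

1.00

The intersection is the polygon with vertices (4,7), (5,7), (5,6), (4,6).
By the shoelace formula its area is 1.00.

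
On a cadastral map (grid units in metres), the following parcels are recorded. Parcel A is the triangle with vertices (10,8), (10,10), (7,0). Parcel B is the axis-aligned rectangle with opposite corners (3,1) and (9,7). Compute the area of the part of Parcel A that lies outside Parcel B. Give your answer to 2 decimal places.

1.70

|Parcel A| = 3, |Parcel A∩Parcel B| = 1.2958.
|Parcel A ∖ Parcel B| = |Parcel A| − |Parcel A∩Parcel B| = 3 − 1.2958 = 1.70.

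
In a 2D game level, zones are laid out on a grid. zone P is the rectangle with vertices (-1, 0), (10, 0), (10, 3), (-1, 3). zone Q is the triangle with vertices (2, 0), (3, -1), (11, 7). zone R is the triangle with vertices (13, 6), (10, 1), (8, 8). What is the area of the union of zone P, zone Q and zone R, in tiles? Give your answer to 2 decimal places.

50.70

By inclusion–exclusion:
Individual areas: |zone P| = 33, |zone Q| = 8, |zone R| = 15.5.
|zone P∩zone Q| = 4.7143.
|zone P∩zone R| = 0.5714.
|zone Q∩zone R| = 0.5182.
|zone P∩zone Q∩zone R| = 0.
|zone P ∪ zone Q ∪ zone R| = 56.5 − 5.8039 + 0 = 50.70.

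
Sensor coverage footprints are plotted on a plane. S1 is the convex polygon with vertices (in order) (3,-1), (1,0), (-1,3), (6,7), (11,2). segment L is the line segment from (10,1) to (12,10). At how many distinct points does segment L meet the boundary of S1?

2

The segment meets the boundary at (10.364,2.636), (10.152,1.682).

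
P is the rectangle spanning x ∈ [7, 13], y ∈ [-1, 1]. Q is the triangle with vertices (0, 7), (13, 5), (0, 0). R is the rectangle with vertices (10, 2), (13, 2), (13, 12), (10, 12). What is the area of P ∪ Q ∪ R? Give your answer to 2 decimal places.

By inclusion–exclusion:
Individual areas: |P| = 12, |Q| = 45.5, |R| = 30.
|P∩Q| = 0.
|P∩R| = 0 (no overlap).
|Q∩R| = 2.4231.
|P∩Q∩R| = 0.
|P ∪ Q ∪ R| = 87.5 − 2.4231 + 0 = 85.08.

85.08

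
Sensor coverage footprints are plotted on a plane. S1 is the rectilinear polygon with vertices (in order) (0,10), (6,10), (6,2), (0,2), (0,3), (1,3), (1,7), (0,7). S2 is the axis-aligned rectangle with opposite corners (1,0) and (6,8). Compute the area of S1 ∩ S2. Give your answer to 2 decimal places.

The intersection is the polygon with vertices (6,2), (1,2), (1,3), (1,7), (1,8), (6,8).
By the shoelace formula its area is 30.00.

30.00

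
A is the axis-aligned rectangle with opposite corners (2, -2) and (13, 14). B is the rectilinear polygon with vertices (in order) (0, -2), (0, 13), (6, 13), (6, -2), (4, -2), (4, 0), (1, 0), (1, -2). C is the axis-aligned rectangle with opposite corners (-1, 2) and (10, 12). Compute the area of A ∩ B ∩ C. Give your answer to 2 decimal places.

40.00

The intersection is the polygon with vertices (6,2), (2,2), (2,12), (6,12).
By the shoelace formula its area is 40.00.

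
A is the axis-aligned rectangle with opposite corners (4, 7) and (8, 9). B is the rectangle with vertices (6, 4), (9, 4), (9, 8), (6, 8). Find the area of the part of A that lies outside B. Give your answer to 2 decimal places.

6.00

|A∩B|: x∈[6,8], y∈[7,8] → 2·1 = 2.
|A| = 8.
|A ∖ B| = |A| − |A∩B| = 8 − 2 = 6.00.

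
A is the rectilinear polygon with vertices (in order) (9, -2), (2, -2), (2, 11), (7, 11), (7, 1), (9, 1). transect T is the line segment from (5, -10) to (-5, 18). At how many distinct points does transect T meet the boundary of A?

2

The segment meets the boundary at (2,-1.6), (2.143,-2).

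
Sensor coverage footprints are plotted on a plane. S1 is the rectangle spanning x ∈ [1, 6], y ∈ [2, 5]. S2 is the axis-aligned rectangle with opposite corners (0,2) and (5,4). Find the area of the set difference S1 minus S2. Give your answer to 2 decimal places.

|S1∩S2|: x∈[1,5], y∈[2,4] → 4·2 = 8.
|S1| = 15.
|S1 ∖ S2| = |S1| − |S1∩S2| = 15 − 8 = 7.00.

7.00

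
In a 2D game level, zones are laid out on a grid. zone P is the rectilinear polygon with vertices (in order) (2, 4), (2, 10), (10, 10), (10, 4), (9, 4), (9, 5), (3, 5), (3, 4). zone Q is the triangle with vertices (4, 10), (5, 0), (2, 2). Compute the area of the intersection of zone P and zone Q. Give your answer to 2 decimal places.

4.75

The intersection is the polygon with vertices (3,5), (3,4), (2.5,4), (4,10), (4.5,5).
By the shoelace formula its area is 4.75.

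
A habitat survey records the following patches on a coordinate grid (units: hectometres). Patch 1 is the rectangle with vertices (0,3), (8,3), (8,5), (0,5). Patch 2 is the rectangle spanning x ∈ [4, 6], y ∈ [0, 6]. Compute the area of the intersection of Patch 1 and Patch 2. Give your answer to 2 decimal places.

4.00

|Patch 1∩Patch 2|: x∈[4,6], y∈[3,5] → 2·2 = 4.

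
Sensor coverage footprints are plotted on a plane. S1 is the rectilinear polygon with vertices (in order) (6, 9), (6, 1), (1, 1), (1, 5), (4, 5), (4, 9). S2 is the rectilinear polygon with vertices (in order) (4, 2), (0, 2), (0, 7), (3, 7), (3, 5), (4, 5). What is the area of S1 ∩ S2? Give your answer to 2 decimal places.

9.00

The intersection is the polygon with vertices (1,5), (3,5), (4,5), (4,2), (1,2).
By the shoelace formula its area is 9.00.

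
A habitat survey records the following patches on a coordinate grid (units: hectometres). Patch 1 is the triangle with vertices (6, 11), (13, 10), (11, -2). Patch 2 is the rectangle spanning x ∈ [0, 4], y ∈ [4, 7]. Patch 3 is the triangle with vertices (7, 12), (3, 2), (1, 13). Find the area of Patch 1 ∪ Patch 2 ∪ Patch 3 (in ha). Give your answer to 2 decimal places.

81.94

By inclusion–exclusion:
Individual areas: |Patch 1| = 43, |Patch 2| = 12, |Patch 3| = 32.
|Patch 1∩Patch 2| = 0.
|Patch 1∩Patch 3| = 0.2051.
|Patch 2∩Patch 3| = 4.8591.
|Patch 1∩Patch 2∩Patch 3| = 0.
|Patch 1 ∪ Patch 2 ∪ Patch 3| = 87 − 5.0642 + 0 = 81.94.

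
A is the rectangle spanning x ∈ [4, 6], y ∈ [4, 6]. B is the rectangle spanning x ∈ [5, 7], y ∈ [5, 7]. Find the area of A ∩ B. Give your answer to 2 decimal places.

1.00

|A∩B|: x∈[5,6], y∈[5,6] → 1·1 = 1.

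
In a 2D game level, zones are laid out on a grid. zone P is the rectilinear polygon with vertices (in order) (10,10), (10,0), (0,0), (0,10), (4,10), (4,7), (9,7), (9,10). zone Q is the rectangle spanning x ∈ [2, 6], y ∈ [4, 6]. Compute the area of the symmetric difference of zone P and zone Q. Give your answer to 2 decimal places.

77.00

|zone P| = 85, |zone Q| = 8, |zone P∩zone Q| = 8.
|zone P △ zone Q| = |zone P| + |zone Q| − 2·|zone P∩zone Q| = 85 + 8 − 16 = 77.00.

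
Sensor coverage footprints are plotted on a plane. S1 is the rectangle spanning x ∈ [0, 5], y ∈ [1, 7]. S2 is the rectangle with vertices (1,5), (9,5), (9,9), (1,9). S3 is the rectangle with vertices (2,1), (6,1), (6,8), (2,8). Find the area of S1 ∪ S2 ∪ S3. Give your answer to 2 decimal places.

By inclusion–exclusion:
Individual areas: |S1| = 30, |S2| = 32, |S3| = 28.
|S1∩S2|: x∈[1,5], y∈[5,7] → 4·2 = 8.
|S1∩S3|: x∈[2,5], y∈[1,7] → 3·6 = 18.
|S2∩S3|: x∈[2,6], y∈[5,8] → 4·3 = 12.
|S1∩S2∩S3| = 6.
|S1 ∪ S2 ∪ S3| = 90 − 38 + 6 = 58.00.

58.00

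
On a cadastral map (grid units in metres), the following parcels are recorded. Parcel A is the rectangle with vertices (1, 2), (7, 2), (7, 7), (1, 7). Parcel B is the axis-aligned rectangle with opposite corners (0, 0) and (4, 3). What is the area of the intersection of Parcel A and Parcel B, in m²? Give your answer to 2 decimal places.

3.00

|Parcel A∩Parcel B|: x∈[1,4], y∈[2,3] → 3·1 = 3.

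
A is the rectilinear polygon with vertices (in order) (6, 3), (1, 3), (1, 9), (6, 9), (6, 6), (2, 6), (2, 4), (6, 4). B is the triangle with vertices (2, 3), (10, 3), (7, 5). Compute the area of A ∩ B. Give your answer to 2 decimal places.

2.75

The intersection is the polygon with vertices (2,3), (4.5,4), (6,4), (6,3).
By the shoelace formula its area is 2.75.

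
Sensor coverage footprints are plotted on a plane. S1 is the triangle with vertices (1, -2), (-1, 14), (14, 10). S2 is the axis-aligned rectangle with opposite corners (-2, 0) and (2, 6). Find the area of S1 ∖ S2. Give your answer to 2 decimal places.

106.25

|S1| = 116, |S1∩S2| = 9.75.
|S1 ∖ S2| = |S1| − |S1∩S2| = 116 − 9.75 = 106.25.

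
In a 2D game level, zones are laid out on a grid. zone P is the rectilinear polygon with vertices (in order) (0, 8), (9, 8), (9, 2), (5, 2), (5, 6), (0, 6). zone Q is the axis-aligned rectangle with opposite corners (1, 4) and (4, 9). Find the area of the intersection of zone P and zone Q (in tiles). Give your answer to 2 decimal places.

6.00

The intersection is the polygon with vertices (4,8), (4,6), (1,6), (1,8).
By the shoelace formula its area is 6.00.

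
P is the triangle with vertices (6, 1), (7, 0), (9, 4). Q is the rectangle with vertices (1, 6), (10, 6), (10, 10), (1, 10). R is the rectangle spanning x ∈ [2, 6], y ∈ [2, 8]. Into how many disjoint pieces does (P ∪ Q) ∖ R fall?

2

(P ∪ Q) ∖ R splits into 2 disjoint pieces (area 3, area 28).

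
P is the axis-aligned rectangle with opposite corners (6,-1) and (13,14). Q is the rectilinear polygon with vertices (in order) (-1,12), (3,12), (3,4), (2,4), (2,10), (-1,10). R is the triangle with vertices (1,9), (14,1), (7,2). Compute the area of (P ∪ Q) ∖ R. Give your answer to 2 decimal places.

|P ∪ Q| = 119.
|(P ∪ Q) ∩ R| = 15.1996.
|(P ∪ Q) ∖ R| = 119 − 15.1996 = 103.80.

103.80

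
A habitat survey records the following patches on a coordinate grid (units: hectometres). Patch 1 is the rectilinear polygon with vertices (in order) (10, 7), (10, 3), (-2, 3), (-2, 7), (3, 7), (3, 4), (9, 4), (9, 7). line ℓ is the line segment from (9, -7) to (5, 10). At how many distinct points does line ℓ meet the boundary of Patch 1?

The segment meets the boundary at (6.412,4), (6.647,3).

2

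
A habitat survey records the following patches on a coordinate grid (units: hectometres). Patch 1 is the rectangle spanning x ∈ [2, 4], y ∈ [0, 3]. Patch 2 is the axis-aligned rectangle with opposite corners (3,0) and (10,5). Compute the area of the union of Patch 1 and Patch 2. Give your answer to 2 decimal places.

38.00

By inclusion–exclusion:
Individual areas: |Patch 1| = 6, |Patch 2| = 35.
|Patch 1∩Patch 2|: x∈[3,4], y∈[0,3] → 1·3 = 3.
|Patch 1 ∪ Patch 2| = 41 − 3 = 38.00.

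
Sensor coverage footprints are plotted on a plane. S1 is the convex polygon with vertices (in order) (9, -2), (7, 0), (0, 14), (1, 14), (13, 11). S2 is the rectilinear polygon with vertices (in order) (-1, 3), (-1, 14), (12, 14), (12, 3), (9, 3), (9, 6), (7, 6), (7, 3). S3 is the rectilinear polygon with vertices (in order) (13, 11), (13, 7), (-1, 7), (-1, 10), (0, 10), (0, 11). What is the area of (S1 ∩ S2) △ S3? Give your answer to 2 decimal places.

56.33

|S1 ∩ S2| = 77.1538.
|(S1 ∩ S2) ∩ S3| = 37.9135.
|(S1 ∩ S2) △ S3| = 77.1538 + 55 − 75.8269 = 56.33.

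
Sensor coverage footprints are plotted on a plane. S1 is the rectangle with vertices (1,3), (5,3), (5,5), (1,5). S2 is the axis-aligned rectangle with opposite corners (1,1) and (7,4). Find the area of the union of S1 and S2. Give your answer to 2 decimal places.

By inclusion–exclusion:
Individual areas: |S1| = 8, |S2| = 18.
|S1∩S2|: x∈[1,5], y∈[3,4] → 4·1 = 4.
|S1 ∪ S2| = 26 − 4 = 22.00.

22.00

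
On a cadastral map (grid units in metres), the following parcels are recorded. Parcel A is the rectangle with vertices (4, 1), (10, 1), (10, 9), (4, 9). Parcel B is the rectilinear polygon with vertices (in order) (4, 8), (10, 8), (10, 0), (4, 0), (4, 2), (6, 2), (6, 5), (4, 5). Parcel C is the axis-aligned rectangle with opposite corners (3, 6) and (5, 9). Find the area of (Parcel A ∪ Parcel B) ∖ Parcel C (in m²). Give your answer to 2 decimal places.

51.00

|Parcel A ∪ Parcel B| = 54.
|(Parcel A ∪ Parcel B) ∩ Parcel C| = 3.
|(Parcel A ∪ Parcel B) ∖ Parcel C| = 54 − 3 = 51.00.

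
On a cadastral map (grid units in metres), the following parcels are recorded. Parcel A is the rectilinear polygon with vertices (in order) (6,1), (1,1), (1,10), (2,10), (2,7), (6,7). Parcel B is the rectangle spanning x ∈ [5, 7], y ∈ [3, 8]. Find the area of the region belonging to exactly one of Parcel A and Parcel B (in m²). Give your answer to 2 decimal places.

|Parcel A| = 33, |Parcel B| = 10, |Parcel A∩Parcel B| = 4.
|Parcel A △ Parcel B| = |Parcel A| + |Parcel B| − 2·|Parcel A∩Parcel B| = 33 + 10 − 8 = 35.00.

35.00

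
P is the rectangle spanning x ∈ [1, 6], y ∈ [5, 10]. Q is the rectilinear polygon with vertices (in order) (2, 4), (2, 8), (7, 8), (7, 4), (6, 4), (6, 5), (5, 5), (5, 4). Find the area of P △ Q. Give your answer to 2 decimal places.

20.00

|P| = 25, |Q| = 19, |P∩Q| = 12.
|P △ Q| = |P| + |Q| − 2·|P∩Q| = 25 + 19 − 24 = 20.00.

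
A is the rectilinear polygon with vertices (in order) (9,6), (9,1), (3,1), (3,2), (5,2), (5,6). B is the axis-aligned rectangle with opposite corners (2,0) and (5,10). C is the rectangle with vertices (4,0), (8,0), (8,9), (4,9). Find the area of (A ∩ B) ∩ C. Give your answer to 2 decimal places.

1.00

|A ∩ B| = 2.
|(A ∩ B) ∩ C| = 1.00.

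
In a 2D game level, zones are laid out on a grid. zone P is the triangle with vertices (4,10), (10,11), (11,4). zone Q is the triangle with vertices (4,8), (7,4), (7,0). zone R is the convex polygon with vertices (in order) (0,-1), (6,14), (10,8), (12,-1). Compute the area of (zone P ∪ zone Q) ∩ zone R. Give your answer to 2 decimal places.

|zone P ∪ zone Q| = 27.5.
|(zone P ∪ zone Q) ∩ zone R| = 23.02.

23.02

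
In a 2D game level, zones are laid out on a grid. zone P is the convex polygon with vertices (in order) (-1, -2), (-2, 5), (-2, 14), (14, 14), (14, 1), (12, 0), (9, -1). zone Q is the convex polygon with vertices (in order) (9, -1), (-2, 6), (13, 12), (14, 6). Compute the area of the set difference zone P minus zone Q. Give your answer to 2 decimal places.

|zone P| = 238, |zone P∩zone Q| = 104.
|zone P ∖ zone Q| = |zone P| − |zone P∩zone Q| = 238 − 104 = 134.00.

134.00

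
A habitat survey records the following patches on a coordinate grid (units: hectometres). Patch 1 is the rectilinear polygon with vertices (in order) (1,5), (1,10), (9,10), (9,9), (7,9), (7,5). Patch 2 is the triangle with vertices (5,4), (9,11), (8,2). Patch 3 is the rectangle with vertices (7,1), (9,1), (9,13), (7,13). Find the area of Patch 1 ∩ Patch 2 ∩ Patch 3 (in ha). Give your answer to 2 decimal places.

0.69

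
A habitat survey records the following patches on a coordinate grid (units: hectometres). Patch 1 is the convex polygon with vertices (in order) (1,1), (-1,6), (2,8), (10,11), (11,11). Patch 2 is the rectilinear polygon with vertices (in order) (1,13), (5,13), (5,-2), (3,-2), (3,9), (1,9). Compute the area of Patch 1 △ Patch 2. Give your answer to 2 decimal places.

|Patch 1| = 41, |Patch 2| = 38, |Patch 1∩Patch 2| = 9.5.
|Patch 1 △ Patch 2| = |Patch 1| + |Patch 2| − 2·|Patch 1∩Patch 2| = 41 + 38 − 19 = 60.00.

60.00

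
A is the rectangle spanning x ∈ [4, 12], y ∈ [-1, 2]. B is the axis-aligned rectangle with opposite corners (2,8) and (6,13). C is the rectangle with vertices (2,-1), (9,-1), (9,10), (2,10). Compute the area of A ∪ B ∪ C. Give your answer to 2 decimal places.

98.00

By inclusion–exclusion:
Individual areas: |A| = 24, |B| = 20, |C| = 77.
|A∩B| = 0 (no overlap).
|A∩C|: x∈[4,9], y∈[-1,2] → 5·3 = 15.
|B∩C|: x∈[2,6], y∈[8,10] → 4·2 = 8.
|A∩B∩C| = 0.
|A ∪ B ∪ C| = 121 − 23 + 0 = 98.00.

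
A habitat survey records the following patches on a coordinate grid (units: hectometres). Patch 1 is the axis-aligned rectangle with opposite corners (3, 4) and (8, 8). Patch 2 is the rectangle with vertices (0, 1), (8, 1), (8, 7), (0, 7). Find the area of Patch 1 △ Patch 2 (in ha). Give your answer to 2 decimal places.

38.00

|Patch 1∩Patch 2|: x∈[3,8], y∈[4,7] → 5·3 = 15.
|Patch 1 △ Patch 2| = |Patch 1| + |Patch 2| − 2·|Patch 1∩Patch 2| = 20 + 48 − 30 = 38.00.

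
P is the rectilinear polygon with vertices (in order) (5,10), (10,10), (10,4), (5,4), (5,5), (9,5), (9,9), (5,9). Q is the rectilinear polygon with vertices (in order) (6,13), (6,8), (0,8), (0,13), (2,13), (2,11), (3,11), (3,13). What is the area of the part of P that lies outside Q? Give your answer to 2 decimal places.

|P| = 14, |P∩Q| = 1.
|P ∖ Q| = |P| − |P∩Q| = 14 − 1 = 13.00.

13.00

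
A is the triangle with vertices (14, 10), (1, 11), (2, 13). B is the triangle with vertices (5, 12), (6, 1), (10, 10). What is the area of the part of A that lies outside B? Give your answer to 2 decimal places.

|A| = 13.5, |A∩B| = 2.5682.
|A ∖ B| = |A| − |A∩B| = 13.5 − 2.5682 = 10.93.

10.93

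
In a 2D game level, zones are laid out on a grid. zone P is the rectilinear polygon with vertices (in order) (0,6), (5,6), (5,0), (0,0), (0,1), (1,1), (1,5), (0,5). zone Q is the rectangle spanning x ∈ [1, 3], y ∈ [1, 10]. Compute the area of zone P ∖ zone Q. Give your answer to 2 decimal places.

|zone P| = 26, |zone P∩zone Q| = 10.
|zone P ∖ zone Q| = |zone P| − |zone P∩zone Q| = 26 − 10 = 16.00.

16.00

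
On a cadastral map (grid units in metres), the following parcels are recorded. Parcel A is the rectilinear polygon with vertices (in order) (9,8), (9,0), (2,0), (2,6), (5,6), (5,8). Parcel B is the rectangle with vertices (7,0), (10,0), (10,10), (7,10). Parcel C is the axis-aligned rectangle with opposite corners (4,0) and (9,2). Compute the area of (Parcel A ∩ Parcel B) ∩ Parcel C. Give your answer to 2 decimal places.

4.00

The region (Parcel A ∩ Parcel B) ∩ Parcel C is the polygon with vertices (7,0), (7,2), (9,2), (9,0).
By the shoelace formula its area is 4.00.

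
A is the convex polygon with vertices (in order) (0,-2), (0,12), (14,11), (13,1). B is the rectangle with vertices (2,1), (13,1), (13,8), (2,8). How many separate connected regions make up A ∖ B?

1

A ∖ B is a single connected region.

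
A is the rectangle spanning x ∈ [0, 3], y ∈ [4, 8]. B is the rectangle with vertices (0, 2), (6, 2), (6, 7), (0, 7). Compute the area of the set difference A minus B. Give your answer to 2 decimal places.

|A∩B|: x∈[0,3], y∈[4,7] → 3·3 = 9.
|A| = 12.
|A ∖ B| = |A| − |A∩B| = 12 − 9 = 3.00.

3.00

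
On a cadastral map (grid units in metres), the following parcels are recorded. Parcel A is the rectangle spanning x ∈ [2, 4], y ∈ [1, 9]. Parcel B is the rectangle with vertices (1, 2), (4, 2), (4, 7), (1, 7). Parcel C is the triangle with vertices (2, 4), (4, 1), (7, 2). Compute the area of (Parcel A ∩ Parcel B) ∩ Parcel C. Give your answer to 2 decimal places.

1.87

The region (Parcel A ∩ Parcel B) ∩ Parcel C is the polygon with vertices (3.333,2), (2,4), (4,3.2), (4,2).
By the shoelace formula its area is 1.87.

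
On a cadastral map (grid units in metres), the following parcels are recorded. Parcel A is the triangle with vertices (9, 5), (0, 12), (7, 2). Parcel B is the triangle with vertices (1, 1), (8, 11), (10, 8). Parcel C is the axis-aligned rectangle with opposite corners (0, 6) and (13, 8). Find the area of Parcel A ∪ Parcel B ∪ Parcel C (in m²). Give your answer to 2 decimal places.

51.52

By inclusion–exclusion:
Individual areas: |Parcel A| = 20.5, |Parcel B| = 20.5, |Parcel C| = 26.
|Parcel A∩Parcel B| = 5.1781.
|Parcel A∩Parcel C| = 5.8571.
|Parcel B∩Parcel C| = 7.0286.
|Parcel A∩Parcel B∩Parcel C| = 2.5856.
|Parcel A ∪ Parcel B ∪ Parcel C| = 67 − 18.0639 + 2.5856 = 51.52.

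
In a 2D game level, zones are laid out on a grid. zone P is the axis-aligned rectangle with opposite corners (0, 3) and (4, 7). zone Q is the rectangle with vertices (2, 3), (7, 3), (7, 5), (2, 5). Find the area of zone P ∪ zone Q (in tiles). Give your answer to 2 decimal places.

By inclusion–exclusion:
Individual areas: |zone P| = 16, |zone Q| = 10.
|zone P∩zone Q|: x∈[2,4], y∈[3,5] → 2·2 = 4.
|zone P ∪ zone Q| = 26 − 4 = 22.00.

22.00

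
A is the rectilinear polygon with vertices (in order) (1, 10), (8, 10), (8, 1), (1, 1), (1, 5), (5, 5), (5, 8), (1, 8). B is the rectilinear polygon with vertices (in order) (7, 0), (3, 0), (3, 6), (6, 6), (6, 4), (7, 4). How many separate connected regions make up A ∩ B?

1

A ∩ B is a single connected region.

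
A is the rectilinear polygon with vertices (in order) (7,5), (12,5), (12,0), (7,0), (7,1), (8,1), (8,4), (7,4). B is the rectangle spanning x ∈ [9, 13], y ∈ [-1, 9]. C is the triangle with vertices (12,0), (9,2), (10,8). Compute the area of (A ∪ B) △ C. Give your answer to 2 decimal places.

|A ∪ B| = 47.
|(A ∪ B) ∩ C| = 10.
|(A ∪ B) △ C| = 47 + 10 − 20 = 37.00.

37.00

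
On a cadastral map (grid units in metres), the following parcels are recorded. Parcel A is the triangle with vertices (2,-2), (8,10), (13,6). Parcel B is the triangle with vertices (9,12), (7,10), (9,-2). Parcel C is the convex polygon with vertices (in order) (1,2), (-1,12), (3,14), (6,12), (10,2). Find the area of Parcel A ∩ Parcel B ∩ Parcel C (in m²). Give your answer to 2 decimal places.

4.07

The intersection is the polygon with vertices (9,3.091), (8.243,2.541), (7.25,8.5), (7.333,8.667), (9,4.5).
By the shoelace formula its area is 4.07.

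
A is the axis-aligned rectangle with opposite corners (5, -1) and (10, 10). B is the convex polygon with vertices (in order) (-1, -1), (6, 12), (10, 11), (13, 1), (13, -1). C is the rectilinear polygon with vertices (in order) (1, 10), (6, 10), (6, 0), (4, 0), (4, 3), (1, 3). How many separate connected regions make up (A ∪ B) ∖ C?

(A ∪ B) ∖ C is a single connected region.

1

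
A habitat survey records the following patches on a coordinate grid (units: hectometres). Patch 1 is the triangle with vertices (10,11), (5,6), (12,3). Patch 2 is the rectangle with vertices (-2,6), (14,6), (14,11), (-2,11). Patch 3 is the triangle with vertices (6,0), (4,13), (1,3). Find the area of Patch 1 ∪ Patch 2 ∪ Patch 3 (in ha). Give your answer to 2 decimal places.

By inclusion–exclusion:
Individual areas: |Patch 1| = 25, |Patch 2| = 80, |Patch 3| = 29.5.
|Patch 1∩Patch 2| = 15.625.
|Patch 1∩Patch 3| = 0.0039.
|Patch 2∩Patch 3| = 10.2115.
|Patch 1∩Patch 2∩Patch 3| = 0.0026.
|Patch 1 ∪ Patch 2 ∪ Patch 3| = 134.5 − 25.8405 + 0.0026 = 108.66.

108.66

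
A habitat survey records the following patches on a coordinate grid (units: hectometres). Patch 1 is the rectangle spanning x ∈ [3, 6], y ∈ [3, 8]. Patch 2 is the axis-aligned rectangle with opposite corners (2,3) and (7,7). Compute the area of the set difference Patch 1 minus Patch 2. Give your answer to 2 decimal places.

3.00

|Patch 1∩Patch 2|: x∈[3,6], y∈[3,7] → 3·4 = 12.
|Patch 1| = 15.
|Patch 1 ∖ Patch 2| = |Patch 1| − |Patch 1∩Patch 2| = 15 − 12 = 3.00.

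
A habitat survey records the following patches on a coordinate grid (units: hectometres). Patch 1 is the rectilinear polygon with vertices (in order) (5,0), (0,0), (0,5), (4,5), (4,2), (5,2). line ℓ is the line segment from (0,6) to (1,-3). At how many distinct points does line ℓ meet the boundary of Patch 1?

The segment meets the boundary at (0.667,0), (0.111,5).

2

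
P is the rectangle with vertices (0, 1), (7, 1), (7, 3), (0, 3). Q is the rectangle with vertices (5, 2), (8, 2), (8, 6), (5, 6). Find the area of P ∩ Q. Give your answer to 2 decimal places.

|P∩Q|: x∈[5,7], y∈[2,3] → 2·1 = 2.

2.00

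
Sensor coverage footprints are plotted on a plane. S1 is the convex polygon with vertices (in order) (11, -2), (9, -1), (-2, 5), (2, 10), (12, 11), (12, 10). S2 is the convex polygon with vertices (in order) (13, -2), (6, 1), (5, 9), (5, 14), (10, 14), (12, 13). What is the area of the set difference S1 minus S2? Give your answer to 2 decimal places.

46.12

|S1| = 112, |S1∩S2| = 65.8776.
|S1 ∖ S2| = |S1| − |S1∩S2| = 112 − 65.8776 = 46.12.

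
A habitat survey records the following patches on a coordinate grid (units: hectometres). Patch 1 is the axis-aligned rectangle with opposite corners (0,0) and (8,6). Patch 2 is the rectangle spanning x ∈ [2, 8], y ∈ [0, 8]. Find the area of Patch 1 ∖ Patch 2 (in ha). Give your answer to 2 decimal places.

12.00

|Patch 1∩Patch 2|: x∈[2,8], y∈[0,6] → 6·6 = 36.
|Patch 1| = 48.
|Patch 1 ∖ Patch 2| = |Patch 1| − |Patch 1∩Patch 2| = 48 − 36 = 12.00.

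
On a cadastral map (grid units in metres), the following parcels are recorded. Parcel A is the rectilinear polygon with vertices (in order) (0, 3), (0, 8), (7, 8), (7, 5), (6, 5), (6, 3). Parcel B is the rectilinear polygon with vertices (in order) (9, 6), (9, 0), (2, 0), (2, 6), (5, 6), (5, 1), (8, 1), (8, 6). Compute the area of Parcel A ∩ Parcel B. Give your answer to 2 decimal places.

9.00

The intersection is the polygon with vertices (2,3), (2,6), (5,6), (5,3).
By the shoelace formula its area is 9.00.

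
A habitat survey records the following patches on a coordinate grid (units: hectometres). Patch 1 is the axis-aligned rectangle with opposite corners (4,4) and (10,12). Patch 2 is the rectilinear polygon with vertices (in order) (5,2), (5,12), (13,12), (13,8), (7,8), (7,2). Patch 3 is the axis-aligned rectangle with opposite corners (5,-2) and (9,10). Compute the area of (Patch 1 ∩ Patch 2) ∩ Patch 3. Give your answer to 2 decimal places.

16.00

The region (Patch 1 ∩ Patch 2) ∩ Patch 3 is the polygon with vertices (7,8), (7,4), (5,4), (5,10), (9,10), (9,8).
By the shoelace formula its area is 16.00.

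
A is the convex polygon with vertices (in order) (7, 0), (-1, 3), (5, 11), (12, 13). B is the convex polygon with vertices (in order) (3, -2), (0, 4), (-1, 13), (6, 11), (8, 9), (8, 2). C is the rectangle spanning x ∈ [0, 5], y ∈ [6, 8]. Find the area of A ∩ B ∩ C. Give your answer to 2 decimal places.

The intersection is the polygon with vertices (2.75,8), (5,8), (5,6), (1.25,6).
By the shoelace formula its area is 6.00.

6.00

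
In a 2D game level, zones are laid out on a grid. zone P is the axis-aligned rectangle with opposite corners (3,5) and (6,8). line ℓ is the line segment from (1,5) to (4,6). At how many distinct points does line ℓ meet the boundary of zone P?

The segment meets the boundary at (3,5.667).

1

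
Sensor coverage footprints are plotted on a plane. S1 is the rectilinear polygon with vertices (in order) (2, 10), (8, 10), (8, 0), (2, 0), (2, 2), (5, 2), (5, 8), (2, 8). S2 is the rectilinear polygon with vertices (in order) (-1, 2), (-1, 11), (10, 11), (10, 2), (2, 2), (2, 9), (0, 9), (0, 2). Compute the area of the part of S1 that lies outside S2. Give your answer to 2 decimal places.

|S1| = 42, |S1∩S2| = 30.
|S1 ∖ S2| = |S1| − |S1∩S2| = 42 − 30 = 12.00.

12.00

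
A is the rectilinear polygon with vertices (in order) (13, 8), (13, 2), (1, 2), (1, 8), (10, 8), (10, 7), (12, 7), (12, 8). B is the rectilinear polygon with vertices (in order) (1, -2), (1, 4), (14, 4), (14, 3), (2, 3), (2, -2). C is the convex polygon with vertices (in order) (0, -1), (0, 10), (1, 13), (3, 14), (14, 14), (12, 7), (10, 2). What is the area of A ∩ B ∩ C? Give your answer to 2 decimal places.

The intersection is the polygon with vertices (2,3), (2,2), (1,2), (1,4), (10.8,4), (10.4,3).
By the shoelace formula its area is 10.60.

10.60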